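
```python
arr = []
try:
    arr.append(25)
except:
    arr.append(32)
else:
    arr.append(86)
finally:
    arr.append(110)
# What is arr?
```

Step-by-step execution trace:
1. try: `arr.append(25)` → arr = [25]. No exception raised.
2. `except` is skipped.
3. `else` runs: `arr.append(86)` → arr = [25, 86].
4. `finally` always runs: `arr.append(110)` → arr = [25, 86, 110].
Result: [25, 86, 110]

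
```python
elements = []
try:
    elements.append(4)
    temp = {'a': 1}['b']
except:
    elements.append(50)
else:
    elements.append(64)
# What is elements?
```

Step-by-step execution trace:
1. try: `elements.append(4)` → elements = [4].
2. `temp = {'a': 1}['b']` raises KeyError.
3. bare `except` matches → `elements.append(50)` → elements = [4, 50].
4. `else` is skipped (an exception was raised).
Result: [4, 50]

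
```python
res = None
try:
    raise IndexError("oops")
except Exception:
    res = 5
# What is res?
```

Step-by-step execution trace:
1. `raise IndexError(...)` raises IndexError.
2. `except Exception` matches (IndexError is a subclass of Exception) → res = 5.
Result: 5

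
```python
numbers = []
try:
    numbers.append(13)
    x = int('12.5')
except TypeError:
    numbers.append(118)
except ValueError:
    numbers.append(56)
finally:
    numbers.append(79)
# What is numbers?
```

Step-by-step execution trace:
1. try: `numbers.append(13)` → numbers = [13].
2. `x = int('12.5')` raises ValueError.
3. `except TypeError` does not match ValueError; skipped.
4. `except ValueError` matches → `numbers.append(56)` → numbers = [13, 56].
5. finally always runs: `numbers.append(79)` → numbers = [13, 56, 79].
Result: [13, 56, 79]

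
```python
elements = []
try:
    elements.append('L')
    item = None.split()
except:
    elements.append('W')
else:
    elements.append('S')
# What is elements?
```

Step-by-step execution trace:
1. try: `elements.append('L')` → elements = ['L'].
2. `item = None.split()` raises AttributeError.
3. bare `except` matches → `elements.append('W')` → elements = ['L', 'W'].
4. `else` is skipped (an exception was raised).
Result: ['L', 'W']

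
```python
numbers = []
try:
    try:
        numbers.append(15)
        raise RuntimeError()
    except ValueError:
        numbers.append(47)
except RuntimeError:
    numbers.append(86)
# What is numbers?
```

Step-by-step execution trace:
1. Inner try: `numbers.append(15)` → numbers = [15].
2. `raise RuntimeError()` raises RuntimeError.
3. Inner `except ValueError` does not match RuntimeError; exception propagates to outer try.
4. Outer `except RuntimeError` matches → `numbers.append(86)` → numbers = [15, 86].
Result: [15, 86]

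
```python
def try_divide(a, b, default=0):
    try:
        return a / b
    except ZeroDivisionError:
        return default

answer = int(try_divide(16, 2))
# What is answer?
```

Step-by-step execution trace:
1. `try_divide(16, 2)` enters try: `return 16 / 2` → returns 8.0. No exception raised.
2. `except ZeroDivisionError` is skipped.
3. `int(8.0)` → 8 → answer = 8.
Result: 8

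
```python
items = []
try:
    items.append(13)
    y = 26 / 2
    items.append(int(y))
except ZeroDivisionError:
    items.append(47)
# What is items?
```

Step-by-step execution trace:
1. try: `items.append(13)` → items = [13].
2. `y = 26 / 2` → y = 13.0. No exception raised.
3. `items.append(int(y))` → items = [13, 13].
4. `except ZeroDivisionError` is skipped (no exception was raised).
Result: [13, 13]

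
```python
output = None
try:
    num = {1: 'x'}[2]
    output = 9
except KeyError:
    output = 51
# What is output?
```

Step-by-step execution trace:
1. `num = {1: 'x'}[2]` raises KeyError.
2. `output = 9` is not reached.
3. `except KeyError` matches → output = 51.
Result: 51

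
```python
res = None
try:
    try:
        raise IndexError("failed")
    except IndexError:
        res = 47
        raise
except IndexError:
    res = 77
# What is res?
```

Step-by-step execution trace:
1. Inner try: `raise IndexError("failed")` raises IndexError.
2. Inner `except IndexError` matches → res = 47.
3. bare `raise` re-raises the same IndexError.
4. Outer `except IndexError` matches → res = 77.
Result: 77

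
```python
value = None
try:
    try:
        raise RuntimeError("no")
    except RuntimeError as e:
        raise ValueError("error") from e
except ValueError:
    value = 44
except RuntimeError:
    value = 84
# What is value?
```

Step-by-step execution trace:
1. Inner try raises RuntimeError; inner `except RuntimeError as e` catches it.
2. `raise ValueError(...) from e` raises ValueError (RuntimeError is attached as __cause__, but only ValueError is active).
3. Outer `except ValueError` matches → value = 44.
4. `except RuntimeError` is not reached.
Result: 44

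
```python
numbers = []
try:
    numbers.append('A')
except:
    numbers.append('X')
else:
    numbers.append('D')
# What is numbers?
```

Step-by-step execution trace:
1. try: `numbers.append('A')` → numbers = ['A']. No exception raised.
2. `except` is skipped.
3. `else` runs (try completed without exception): `numbers.append('D')` → numbers = ['A', 'D'].
Result: ['A', 'D']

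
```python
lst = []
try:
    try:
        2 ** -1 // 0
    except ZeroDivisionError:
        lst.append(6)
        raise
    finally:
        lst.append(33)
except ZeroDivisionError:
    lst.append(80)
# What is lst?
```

Step-by-step execution trace:
1. Inner try: `2 ** -1 // 0` raises ZeroDivisionError.
2. Inner `except ZeroDivisionError` matches → `lst.append(6)` → lst = [6].
3. bare `raise` re-raises ZeroDivisionError.
4. Inner `finally` runs during unwinding: `lst.append(33)` → lst = [6, 33].
5. Outer `except ZeroDivisionError` matches → `lst.append(80)` → lst = [6, 33, 80].
Result: [6, 33, 80]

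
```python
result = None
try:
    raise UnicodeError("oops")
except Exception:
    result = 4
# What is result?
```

Step-by-step execution trace:
1. `raise UnicodeError(...)` raises UnicodeError.
2. `except Exception` matches (UnicodeError is a subclass of Exception) → result = 4.
Result: 4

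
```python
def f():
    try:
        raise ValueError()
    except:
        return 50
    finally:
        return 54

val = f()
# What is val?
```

Step-by-step execution trace:
1. `f()` enters try: `raise ValueError()` raises ValueError.
2. bare `except` matches → `return 50` sets pending return value 50.
3. Before returning, `finally: return 54` runs and overrides the pending return.
4. f() returns 54 → val = 54.
Result: 54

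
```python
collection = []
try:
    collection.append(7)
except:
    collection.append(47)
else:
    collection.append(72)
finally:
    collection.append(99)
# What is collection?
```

Step-by-step execution trace:
1. try: `collection.append(7)` → collection = [7]. No exception raised.
2. `except` is skipped.
3. `else` runs: `collection.append(72)` → collection = [7, 72].
4. `finally` always runs: `collection.append(99)` → collection = [7, 72, 99].
Result: [7, 72, 99]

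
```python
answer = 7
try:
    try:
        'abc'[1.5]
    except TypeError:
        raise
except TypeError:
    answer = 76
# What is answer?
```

Step-by-step execution trace:
1. Inner try: `'abc'[1.5]` raises TypeError.
2. Inner `except TypeError` matches; bare `raise` re-raises the same TypeError.
3. Outer `except TypeError` matches → answer = 76.
Result: 76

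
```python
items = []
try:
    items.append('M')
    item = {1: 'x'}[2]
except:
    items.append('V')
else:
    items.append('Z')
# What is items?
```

Step-by-step execution trace:
1. try: `items.append('M')` → items = ['M'].
2. `item = {1: 'x'}[2]` raises KeyError.
3. bare `except` matches → `items.append('V')` → items = ['M', 'V'].
4. `else` is skipped (an exception was raised).
Result: ['M', 'V']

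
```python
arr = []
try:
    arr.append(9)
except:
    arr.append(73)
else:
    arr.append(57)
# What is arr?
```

Step-by-step execution trace:
1. try: `arr.append(9)` → arr = [9]. No exception raised.
2. `except` is skipped.
3. `else` runs (try completed without exception): `arr.append(57)` → arr = [9, 57].
Result: [9, 57]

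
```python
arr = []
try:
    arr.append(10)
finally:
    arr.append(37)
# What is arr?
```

Step-by-step execution trace:
1. try: `arr.append(10)` → arr = [10].
2. The try body completes without raising.
3. finally always runs: `arr.append(37)` → arr = [10, 37].
Result: [10, 37]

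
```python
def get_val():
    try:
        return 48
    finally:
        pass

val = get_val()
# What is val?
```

Step-by-step execution trace:
1. `get_val()` enters try: `return 48` sets pending return value 48.
2. Before returning, `finally: pass` runs (no effect).
3. get_val() returns 48 → val = 48.
Result: 48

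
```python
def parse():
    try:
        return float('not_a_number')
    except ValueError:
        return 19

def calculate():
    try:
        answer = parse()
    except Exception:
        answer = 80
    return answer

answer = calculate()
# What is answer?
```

Step-by-step execution trace:
1. `calculate()` calls `parse()`.
2. In parse: `float('not_a_number')` raises ValueError; `except ValueError` catches it → returns 19.
3. In calculate: `answer = parse()` → answer = 19. No exception reaches calculate.
4. `except Exception` is skipped; calculate returns 19.
5. answer = 19.
Result: 19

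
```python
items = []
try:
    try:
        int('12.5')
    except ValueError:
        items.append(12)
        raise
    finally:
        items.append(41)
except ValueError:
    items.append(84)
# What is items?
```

Step-by-step execution trace:
1. Inner try: `int('12.5')` raises ValueError.
2. Inner `except ValueError` matches → `items.append(12)` → items = [12].
3. bare `raise` re-raises ValueError.
4. Inner `finally` runs during unwinding: `items.append(41)` → items = [12, 41].
5. Outer `except ValueError` matches → `items.append(84)` → items = [12, 41, 84].
Result: [12, 41, 84]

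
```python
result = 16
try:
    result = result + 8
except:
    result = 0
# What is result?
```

Step-by-step execution trace:
1. result starts at 16.
2. try: `result = result + 8` → result = 24. No exception raised.
3. `except` is skipped.
Result: 24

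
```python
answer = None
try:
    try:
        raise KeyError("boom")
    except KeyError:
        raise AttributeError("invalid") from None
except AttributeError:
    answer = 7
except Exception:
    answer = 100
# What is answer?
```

Step-by-step execution trace:
1. Inner try raises KeyError; inner `except KeyError` catches it.
2. `raise AttributeError(...) from None` raises AttributeError (from None suppresses __context__, but the active exception is still AttributeError).
3. Outer `except AttributeError` matches → answer = 7.
4. `except Exception` is not reached.
Result: 7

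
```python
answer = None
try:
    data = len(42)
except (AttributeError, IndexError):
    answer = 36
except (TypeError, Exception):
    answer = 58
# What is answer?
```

Step-by-step execution trace:
1. `data = len(42)` raises TypeError.
2. `except (AttributeError, IndexError)` does not match TypeError; skipped.
3. `except (TypeError, Exception)` matches (TypeError is in the tuple) → answer = 58.
Result: 58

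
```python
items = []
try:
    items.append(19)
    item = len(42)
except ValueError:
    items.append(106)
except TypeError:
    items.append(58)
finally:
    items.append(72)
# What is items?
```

Step-by-step execution trace:
1. try: `items.append(19)` → items = [19].
2. `item = len(42)` raises TypeError.
3. `except ValueError` does not match TypeError; skipped.
4. `except TypeError` matches → `items.append(58)` → items = [19, 58].
5. finally always runs: `items.append(72)` → items = [19, 58, 72].
Result: [19, 58, 72]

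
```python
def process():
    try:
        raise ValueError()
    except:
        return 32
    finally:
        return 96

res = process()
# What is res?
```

Step-by-step execution trace:
1. `process()` enters try: `raise ValueError()` raises ValueError.
2. bare `except` matches → `return 32` sets pending return value 32.
3. Before returning, `finally: return 96` runs and overrides the pending return.
4. process() returns 96 → res = 96.
Result: 96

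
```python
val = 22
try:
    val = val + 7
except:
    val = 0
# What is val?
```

Step-by-step execution trace:
1. val starts at 22.
2. try: `val = val + 7` → val = 29. No exception raised.
3. `except` is skipped.
Result: 29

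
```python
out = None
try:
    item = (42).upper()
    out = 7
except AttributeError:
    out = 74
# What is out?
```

Step-by-step execution trace:
1. `item = (42).upper()` raises AttributeError.
2. `out = 7` is not reached.
3. `except AttributeError` matches → out = 74.
Result: 74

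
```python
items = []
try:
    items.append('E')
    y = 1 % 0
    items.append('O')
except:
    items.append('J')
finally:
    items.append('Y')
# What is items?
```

Step-by-step execution trace:
1. try: `items.append('E')` → items = ['E'].
2. `y = 1 % 0` raises ZeroDivisionError; `items.append('O')` is not reached.
3. bare `except` matches → `items.append('J')` → items = ['E', 'J'].
4. finally always runs: `items.append('Y')` → items = ['E', 'J', 'Y'].
Result: ['E', 'J', 'Y']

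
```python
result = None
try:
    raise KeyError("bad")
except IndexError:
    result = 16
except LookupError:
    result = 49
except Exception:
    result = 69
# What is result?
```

Step-by-step execution trace:
1. `raise KeyError(...)` raises KeyError.
2. `except IndexError` does not match (KeyError is not a subclass of IndexError); skipped.
3. `except LookupError` matches (KeyError is a subclass of LookupError) → result = 49.
4. `except Exception` is not reached.
Result: 49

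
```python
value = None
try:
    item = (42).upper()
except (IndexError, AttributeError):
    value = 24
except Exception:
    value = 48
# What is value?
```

Step-by-step execution trace:
1. `item = (42).upper()` raises AttributeError.
2. `except (IndexError, AttributeError)` matches (AttributeError is in the tuple) → value = 24.
3. `except Exception` is not reached.
Result: 24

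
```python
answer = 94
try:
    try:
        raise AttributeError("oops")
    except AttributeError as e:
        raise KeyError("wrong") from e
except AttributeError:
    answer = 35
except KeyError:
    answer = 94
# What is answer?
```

Step-by-step execution trace:
1. Inner try raises AttributeError; inner `except AttributeError as e` catches it.
2. `raise KeyError(...) from e` raises KeyError (AttributeError is attached as __cause__, but only KeyError is active).
3. Outer `except AttributeError` does not match KeyError; skipped.
4. Outer `except KeyError` matches → answer = 94.
Result: 94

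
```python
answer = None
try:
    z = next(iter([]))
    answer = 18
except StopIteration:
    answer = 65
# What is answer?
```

Step-by-step execution trace:
1. `z = next(iter([]))` raises StopIteration.
2. `answer = 18` is not reached.
3. `except StopIteration` matches → answer = 65.
Result: 65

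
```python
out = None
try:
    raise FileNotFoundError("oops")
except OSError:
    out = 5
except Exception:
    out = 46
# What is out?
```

Step-by-step execution trace:
1. `raise FileNotFoundError(...)` raises FileNotFoundError.
2. `except OSError` matches (FileNotFoundError is a subclass of OSError) → out = 5.
3. `except Exception` is not reached.
Result: 5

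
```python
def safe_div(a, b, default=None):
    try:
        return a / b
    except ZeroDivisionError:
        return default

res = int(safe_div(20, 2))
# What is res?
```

Step-by-step execution trace:
1. `safe_div(20, 2)` enters try: `return 20 / 2` → returns 10.0. No exception raised.
2. `except ZeroDivisionError` is skipped.
3. `int(10.0)` → 10 → res = 10.
Result: 10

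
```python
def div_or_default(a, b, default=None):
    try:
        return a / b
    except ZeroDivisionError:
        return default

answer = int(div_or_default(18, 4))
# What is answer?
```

Step-by-step execution trace:
1. `div_or_default(18, 4)` enters try: `return 18 / 4` → returns 4.5. No exception raised.
2. `except ZeroDivisionError` is skipped.
3. `int(4.5)` → 4 → answer = 4.
Result: 4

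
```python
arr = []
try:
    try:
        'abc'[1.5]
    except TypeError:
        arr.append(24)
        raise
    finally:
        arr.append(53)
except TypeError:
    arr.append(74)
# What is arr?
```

Step-by-step execution trace:
1. Inner try: `'abc'[1.5]` raises TypeError.
2. Inner `except TypeError` matches → `arr.append(24)` → arr = [24].
3. bare `raise` re-raises TypeError.
4. Inner `finally` runs during unwinding: `arr.append(53)` → arr = [24, 53].
5. Outer `except TypeError` matches → `arr.append(74)` → arr = [24, 53, 74].
Result: [24, 53, 74]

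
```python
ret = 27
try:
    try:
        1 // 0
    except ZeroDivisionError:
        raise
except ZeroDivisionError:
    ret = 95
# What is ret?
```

Step-by-step execution trace:
1. Inner try: `1 // 0` raises ZeroDivisionError.
2. Inner `except ZeroDivisionError` matches; bare `raise` re-raises the same ZeroDivisionError.
3. Outer `except ZeroDivisionError` matches → ret = 95.
Result: 95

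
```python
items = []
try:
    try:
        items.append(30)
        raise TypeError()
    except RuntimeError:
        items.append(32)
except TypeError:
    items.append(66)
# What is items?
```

Step-by-step execution trace:
1. Inner try: `items.append(30)` → items = [30].
2. `raise TypeError()` raises TypeError.
3. Inner `except RuntimeError` does not match TypeError; exception propagates to outer try.
4. Outer `except TypeError` matches → `items.append(66)` → items = [30, 66].
Result: [30, 66]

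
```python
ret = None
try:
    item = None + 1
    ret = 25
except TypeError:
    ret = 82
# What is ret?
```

Step-by-step execution trace:
1. `item = None + 1` raises TypeError.
2. `ret = 25` is not reached.
3. `except TypeError` matches → ret = 82.
Result: 82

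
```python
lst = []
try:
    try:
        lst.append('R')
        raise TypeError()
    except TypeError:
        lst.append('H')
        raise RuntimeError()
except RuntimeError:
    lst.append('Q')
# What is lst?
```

Step-by-step execution trace:
1. Inner try: `lst.append('R')` → lst = ['R'].
2. `raise TypeError()` raises TypeError.
3. Inner `except TypeError` matches → `lst.append('H')` → lst = ['R', 'H'].
4. `raise RuntimeError()` raises RuntimeError; propagates to outer try.
5. Outer `except RuntimeError` matches → `lst.append('Q')` → lst = ['R', 'H', 'Q'].
Result: ['R', 'H', 'Q']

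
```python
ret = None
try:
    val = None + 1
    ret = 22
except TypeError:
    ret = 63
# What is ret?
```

Step-by-step execution trace:
1. `val = None + 1` raises TypeError.
2. `ret = 22` is not reached.
3. `except TypeError` matches → ret = 63.
Result: 63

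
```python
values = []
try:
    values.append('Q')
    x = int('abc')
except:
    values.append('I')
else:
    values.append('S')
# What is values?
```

Step-by-step execution trace:
1. try: `values.append('Q')` → values = ['Q'].
2. `x = int('abc')` raises ValueError.
3. bare `except` matches → `values.append('I')` → values = ['Q', 'I'].
4. `else` is skipped (an exception was raised).
Result: ['Q', 'I']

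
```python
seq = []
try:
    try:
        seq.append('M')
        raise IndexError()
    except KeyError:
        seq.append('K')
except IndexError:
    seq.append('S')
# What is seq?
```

Step-by-step execution trace:
1. Inner try: `seq.append('M')` → seq = ['M'].
2. `raise IndexError()` raises IndexError.
3. Inner `except KeyError` does not match IndexError; exception propagates to outer try.
4. Outer `except IndexError` matches → `seq.append('S')` → seq = ['M', 'S'].
Result: ['M', 'S']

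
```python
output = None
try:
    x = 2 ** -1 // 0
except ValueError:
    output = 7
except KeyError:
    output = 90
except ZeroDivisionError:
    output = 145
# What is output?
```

Step-by-step execution trace:
1. `x = 2 ** -1 // 0` raises ZeroDivisionError.
2. `except ValueError` does not match ZeroDivisionError; skipped.
3. `except KeyError` does not match ZeroDivisionError; skipped.
4. `except ZeroDivisionError` matches → output = 145.
Result: 145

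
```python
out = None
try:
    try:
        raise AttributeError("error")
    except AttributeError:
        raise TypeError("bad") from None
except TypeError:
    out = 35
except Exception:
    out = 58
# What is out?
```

Step-by-step execution trace:
1. Inner try raises AttributeError; inner `except AttributeError` catches it.
2. `raise TypeError(...) from None` raises TypeError (from None suppresses __context__, but the active exception is still TypeError).
3. Outer `except TypeError` matches → out = 35.
4. `except Exception` is not reached.
Result: 35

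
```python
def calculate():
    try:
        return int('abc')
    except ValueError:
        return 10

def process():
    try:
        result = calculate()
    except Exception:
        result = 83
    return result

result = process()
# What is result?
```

Step-by-step execution trace:
1. `process()` calls `calculate()`.
2. In calculate: `int('abc')` raises ValueError; `except ValueError` catches it → returns 10.
3. In process: `result = calculate()` → result = 10. No exception reaches process.
4. `except Exception` is skipped; process returns 10.
5. result = 10.
Result: 10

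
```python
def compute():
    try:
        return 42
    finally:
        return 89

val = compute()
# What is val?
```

Step-by-step execution trace:
1. `compute()` enters try: `return 42` sets pending return value 42.
2. Before returning, `finally: return 89` runs and overrides the pending return.
3. compute() returns 89 → val = 89.
Result: 89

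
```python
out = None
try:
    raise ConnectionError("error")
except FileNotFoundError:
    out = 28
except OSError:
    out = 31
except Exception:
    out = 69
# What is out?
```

Step-by-step execution trace:
1. `raise ConnectionError(...)` raises ConnectionError.
2. `except FileNotFoundError` does not match (ConnectionError is not a subclass of FileNotFoundError); skipped.
3. `except OSError` matches (ConnectionError is a subclass of OSError) → out = 31.
4. `except Exception` is not reached.
Result: 31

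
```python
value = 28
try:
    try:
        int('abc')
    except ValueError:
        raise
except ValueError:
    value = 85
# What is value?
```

Step-by-step execution trace:
1. Inner try: `int('abc')` raises ValueError.
2. Inner `except ValueError` matches; bare `raise` re-raises the same ValueError.
3. Outer `except ValueError` matches → value = 85.
Result: 85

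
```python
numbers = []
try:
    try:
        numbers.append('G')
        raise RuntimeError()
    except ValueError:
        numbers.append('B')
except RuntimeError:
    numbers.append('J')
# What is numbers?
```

Step-by-step execution trace:
1. Inner try: `numbers.append('G')` → numbers = ['G'].
2. `raise RuntimeError()` raises RuntimeError.
3. Inner `except ValueError` does not match RuntimeError; exception propagates to outer try.
4. Outer `except RuntimeError` matches → `numbers.append('J')` → numbers = ['G', 'J'].
Result: ['G', 'J']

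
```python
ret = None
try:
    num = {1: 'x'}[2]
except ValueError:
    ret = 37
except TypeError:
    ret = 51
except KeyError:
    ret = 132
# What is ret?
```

Step-by-step execution trace:
1. `num = {1: 'x'}[2]` raises KeyError.
2. `except ValueError` does not match KeyError; skipped.
3. `except TypeError` does not match KeyError; skipped.
4. `except KeyError` matches → ret = 132.
Result: 132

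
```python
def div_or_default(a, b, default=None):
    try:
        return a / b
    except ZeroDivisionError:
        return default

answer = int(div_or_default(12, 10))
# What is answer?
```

Step-by-step execution trace:
1. `div_or_default(12, 10)` enters try: `return 12 / 10` → returns 1.2. No exception raised.
2. `except ZeroDivisionError` is skipped.
3. `int(1.2)` → 1 → answer = 1.
Result: 1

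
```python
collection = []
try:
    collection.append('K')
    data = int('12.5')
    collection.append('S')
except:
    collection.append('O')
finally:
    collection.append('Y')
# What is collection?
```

Step-by-step execution trace:
1. try: `collection.append('K')` → collection = ['K'].
2. `data = int('12.5')` raises ValueError; `collection.append('S')` is not reached.
3. bare `except` matches → `collection.append('O')` → collection = ['K', 'O'].
4. finally always runs: `collection.append('Y')` → collection = ['K', 'O', 'Y'].
Result: ['K', 'O', 'Y']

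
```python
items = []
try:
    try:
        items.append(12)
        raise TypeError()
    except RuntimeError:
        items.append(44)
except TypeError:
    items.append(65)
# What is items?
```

Step-by-step execution trace:
1. Inner try: `items.append(12)` → items = [12].
2. `raise TypeError()` raises TypeError.
3. Inner `except RuntimeError` does not match TypeError; exception propagates to outer try.
4. Outer `except TypeError` matches → `items.append(65)` → items = [12, 65].
Result: [12, 65]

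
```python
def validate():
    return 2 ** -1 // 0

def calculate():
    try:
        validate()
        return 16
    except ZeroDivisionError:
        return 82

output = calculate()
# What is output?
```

Step-by-step execution trace:
1. `calculate()` calls `validate()`.
2. `validate()` evaluates `2 ** -1 // 0`, which raises ZeroDivisionError; it propagates to the caller.
3. `return 16` is not reached.
4. `except ZeroDivisionError` in calculate matches → returns 82.
5. output = 82.
Result: 82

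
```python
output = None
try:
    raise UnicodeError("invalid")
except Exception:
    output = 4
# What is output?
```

Step-by-step execution trace:
1. `raise UnicodeError(...)` raises UnicodeError.
2. `except Exception` matches (UnicodeError is a subclass of Exception) → output = 4.
Result: 4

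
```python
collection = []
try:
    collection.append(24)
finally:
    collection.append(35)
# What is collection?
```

Step-by-step execution trace:
1. try: `collection.append(24)` → collection = [24].
2. The try body completes without raising.
3. finally always runs: `collection.append(35)` → collection = [24, 35].
Result: [24, 35]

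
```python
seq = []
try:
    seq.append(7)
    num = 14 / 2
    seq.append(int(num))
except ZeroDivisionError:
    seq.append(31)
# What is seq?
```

Step-by-step execution trace:
1. try: `seq.append(7)` → seq = [7].
2. `num = 14 / 2` → num = 7.0. No exception raised.
3. `seq.append(int(num))` → seq = [7, 7].
4. `except ZeroDivisionError` is skipped (no exception was raised).
Result: [7, 7]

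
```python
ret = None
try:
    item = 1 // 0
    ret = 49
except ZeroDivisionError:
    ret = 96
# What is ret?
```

Step-by-step execution trace:
1. `item = 1 // 0` raises ZeroDivisionError.
2. `ret = 49` is not reached.
3. `except ZeroDivisionError` matches → ret = 96.
Result: 96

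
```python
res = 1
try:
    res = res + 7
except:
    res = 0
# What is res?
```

Step-by-step execution trace:
1. res starts at 1.
2. try: `res = res + 7` → res = 8. No exception raised.
3. `except` is skipped.
Result: 8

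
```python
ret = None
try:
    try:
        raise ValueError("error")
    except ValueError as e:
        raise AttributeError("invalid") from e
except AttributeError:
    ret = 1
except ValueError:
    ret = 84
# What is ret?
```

Step-by-step execution trace:
1. Inner try raises ValueError; inner `except ValueError as e` catches it.
2. `raise AttributeError(...) from e` raises AttributeError (ValueError is attached as __cause__, but only AttributeError is active).
3. Outer `except AttributeError` matches → ret = 1.
4. `except ValueError` is not reached.
Result: 1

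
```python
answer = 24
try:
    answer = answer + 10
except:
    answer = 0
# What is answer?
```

Step-by-step execution trace:
1. answer starts at 24.
2. try: `answer = answer + 10` → answer = 34. No exception raised.
3. `except` is skipped.
Result: 34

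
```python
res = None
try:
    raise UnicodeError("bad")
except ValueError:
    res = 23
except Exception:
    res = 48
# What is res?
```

Step-by-step execution trace:
1. `raise UnicodeError(...)` raises UnicodeError.
2. `except ValueError` matches (UnicodeError is a subclass of ValueError) → res = 23.
3. `except Exception` is not reached.
Result: 23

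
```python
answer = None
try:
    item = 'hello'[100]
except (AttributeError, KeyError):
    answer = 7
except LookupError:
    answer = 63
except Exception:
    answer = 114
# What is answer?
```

Step-by-step execution trace:
1. `item = 'hello'[100]` raises IndexError.
2. `except (AttributeError, KeyError)` does not match IndexError; skipped.
3. `except LookupError` matches (IndexError is a subclass of LookupError) → answer = 63.
4. `except Exception` is not reached.
Result: 63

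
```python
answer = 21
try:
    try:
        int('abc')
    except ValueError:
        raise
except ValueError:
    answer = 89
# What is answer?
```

Step-by-step execution trace:
1. Inner try: `int('abc')` raises ValueError.
2. Inner `except ValueError` matches; bare `raise` re-raises the same ValueError.
3. Outer `except ValueError` matches → answer = 89.
Result: 89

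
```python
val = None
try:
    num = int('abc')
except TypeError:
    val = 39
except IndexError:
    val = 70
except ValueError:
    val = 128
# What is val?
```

Step-by-step execution trace:
1. `num = int('abc')` raises ValueError.
2. `except TypeError` does not match ValueError; skipped.
3. `except IndexError` does not match ValueError; skipped.
4. `except ValueError` matches → val = 128.
Result: 128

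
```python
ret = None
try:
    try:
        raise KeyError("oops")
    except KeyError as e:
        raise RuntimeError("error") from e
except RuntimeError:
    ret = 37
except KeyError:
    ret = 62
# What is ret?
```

Step-by-step execution trace:
1. Inner try raises KeyError; inner `except KeyError as e` catches it.
2. `raise RuntimeError(...) from e` raises RuntimeError (KeyError is attached as __cause__, but only RuntimeError is active).
3. Outer `except RuntimeError` matches → ret = 37.
4. `except KeyError` is not reached.
Result: 37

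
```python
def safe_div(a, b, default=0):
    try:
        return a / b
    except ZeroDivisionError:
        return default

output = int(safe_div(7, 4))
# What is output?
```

Step-by-step execution trace:
1. `safe_div(7, 4)` enters try: `return 7 / 4` → returns 1.75. No exception raised.
2. `except ZeroDivisionError` is skipped.
3. `int(1.75)` → 1 → output = 1.
Result: 1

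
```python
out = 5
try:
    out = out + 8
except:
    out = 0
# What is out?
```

Step-by-step execution trace:
1. out starts at 5.
2. try: `out = out + 8` → out = 13. No exception raised.
3. `except` is skipped.
Result: 13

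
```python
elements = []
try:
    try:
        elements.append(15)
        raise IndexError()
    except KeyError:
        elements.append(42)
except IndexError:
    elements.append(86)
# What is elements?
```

Step-by-step execution trace:
1. Inner try: `elements.append(15)` → elements = [15].
2. `raise IndexError()` raises IndexError.
3. Inner `except KeyError` does not match IndexError; exception propagates to outer try.
4. Outer `except IndexError` matches → `elements.append(86)` → elements = [15, 86].
Result: [15, 86]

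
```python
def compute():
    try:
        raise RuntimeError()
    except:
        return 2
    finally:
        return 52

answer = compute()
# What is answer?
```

Step-by-step execution trace:
1. `compute()` enters try: `raise RuntimeError()` raises RuntimeError.
2. bare `except` matches → `return 2` sets pending return value 2.
3. Before returning, `finally: return 52` runs and overrides the pending return.
4. compute() returns 52 → answer = 52.
Result: 52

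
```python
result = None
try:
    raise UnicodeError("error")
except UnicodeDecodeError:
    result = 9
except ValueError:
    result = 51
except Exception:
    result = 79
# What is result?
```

Step-by-step execution trace:
1. `raise UnicodeError(...)` raises UnicodeError.
2. `except UnicodeDecodeError` does not match (UnicodeError is not a subclass of UnicodeDecodeError); skipped.
3. `except ValueError` matches (UnicodeError is a subclass of ValueError) → result = 51.
4. `except Exception` is not reached.
Result: 51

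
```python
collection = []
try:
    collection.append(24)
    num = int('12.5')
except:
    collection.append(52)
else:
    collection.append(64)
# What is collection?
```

Step-by-step execution trace:
1. try: `collection.append(24)` → collection = [24].
2. `num = int('12.5')` raises ValueError.
3. bare `except` matches → `collection.append(52)` → collection = [24, 52].
4. `else` is skipped (an exception was raised).
Result: [24, 52]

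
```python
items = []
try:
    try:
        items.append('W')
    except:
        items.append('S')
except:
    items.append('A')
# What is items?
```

Step-by-step execution trace:
1. Inner try: `items.append('W')` → items = ['W']. No exception raised.
2. Inner `except` is skipped.
3. Inner try completes normally; outer `except` is skipped.
Result: ['W']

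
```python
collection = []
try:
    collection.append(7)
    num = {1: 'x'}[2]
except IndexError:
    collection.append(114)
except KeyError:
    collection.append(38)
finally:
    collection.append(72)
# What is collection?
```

Step-by-step execution trace:
1. try: `collection.append(7)` → collection = [7].
2. `num = {1: 'x'}[2]` raises KeyError.
3. `except IndexError` does not match KeyError; skipped.
4. `except KeyError` matches → `collection.append(38)` → collection = [7, 38].
5. finally always runs: `collection.append(72)` → collection = [7, 38, 72].
Result: [7, 38, 72]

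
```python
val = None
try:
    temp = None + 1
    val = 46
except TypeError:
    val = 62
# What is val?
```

Step-by-step execution trace:
1. `temp = None + 1` raises TypeError.
2. `val = 46` is not reached.
3. `except TypeError` matches → val = 62.
Result: 62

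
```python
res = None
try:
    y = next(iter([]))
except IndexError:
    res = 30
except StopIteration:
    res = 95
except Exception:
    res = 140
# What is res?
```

Step-by-step execution trace:
1. `y = next(iter([]))` raises StopIteration.
2. `except IndexError` does not match StopIteration; skipped.
3. `except StopIteration` matches → res = 95.
4. Remaining except clauses are skipped.
Result: 95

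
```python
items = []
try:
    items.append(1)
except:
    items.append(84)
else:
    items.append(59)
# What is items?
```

Step-by-step execution trace:
1. try: `items.append(1)` → items = [1]. No exception raised.
2. `except` is skipped.
3. `else` runs (try completed without exception): `items.append(59)` → items = [1, 59].
Result: [1, 59]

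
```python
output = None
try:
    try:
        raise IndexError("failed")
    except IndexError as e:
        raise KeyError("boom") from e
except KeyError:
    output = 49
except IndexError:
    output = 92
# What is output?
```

Step-by-step execution trace:
1. Inner try raises IndexError; inner `except IndexError as e` catches it.
2. `raise KeyError(...) from e` raises KeyError (IndexError is attached as __cause__, but only KeyError is active).
3. Outer `except KeyError` matches → output = 49.
4. `except IndexError` is not reached.
Result: 49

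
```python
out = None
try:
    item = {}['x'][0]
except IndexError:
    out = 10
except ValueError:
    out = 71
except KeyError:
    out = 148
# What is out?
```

Step-by-step execution trace:
1. `item = {}['x'][0]` raises KeyError.
2. `except IndexError` does not match KeyError; skipped.
3. `except ValueError` does not match KeyError; skipped.
4. `except KeyError` matches → out = 148.
Result: 148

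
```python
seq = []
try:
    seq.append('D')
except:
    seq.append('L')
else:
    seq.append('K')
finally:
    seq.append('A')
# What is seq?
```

Step-by-step execution trace:
1. try: `seq.append('D')` → seq = ['D']. No exception raised.
2. `except` is skipped.
3. `else` runs: `seq.append('K')` → seq = ['D', 'K'].
4. `finally` always runs: `seq.append('A')` → seq = ['D', 'K', 'A'].
Result: ['D', 'K', 'A']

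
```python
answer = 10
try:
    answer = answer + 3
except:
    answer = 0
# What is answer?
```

Step-by-step execution trace:
1. answer starts at 10.
2. try: `answer = answer + 3` → answer = 13. No exception raised.
3. `except` is skipped.
Result: 13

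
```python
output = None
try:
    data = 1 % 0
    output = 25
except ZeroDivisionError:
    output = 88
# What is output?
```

Step-by-step execution trace:
1. `data = 1 % 0` raises ZeroDivisionError.
2. `output = 25` is not reached.
3. `except ZeroDivisionError` matches → output = 88.
Result: 88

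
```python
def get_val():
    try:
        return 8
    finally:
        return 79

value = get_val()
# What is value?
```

Step-by-step execution trace:
1. `get_val()` enters try: `return 8` sets pending return value 8.
2. Before returning, `finally: return 79` runs and overrides the pending return.
3. get_val() returns 79 → value = 79.
Result: 79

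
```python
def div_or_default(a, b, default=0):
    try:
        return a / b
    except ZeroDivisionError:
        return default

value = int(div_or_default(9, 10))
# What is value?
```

Step-by-step execution trace:
1. `div_or_default(9, 10)` enters try: `return 9 / 10` → returns 0.9. No exception raised.
2. `except ZeroDivisionError` is skipped.
3. `int(0.9)` → 0 → value = 0.
Result: 0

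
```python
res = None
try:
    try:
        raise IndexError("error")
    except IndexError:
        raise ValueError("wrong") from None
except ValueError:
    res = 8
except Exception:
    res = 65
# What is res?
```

Step-by-step execution trace:
1. Inner try raises IndexError; inner `except IndexError` catches it.
2. `raise ValueError(...) from None` raises ValueError (from None suppresses __context__, but the active exception is still ValueError).
3. Outer `except ValueError` matches → res = 8.
4. `except Exception` is not reached.
Result: 8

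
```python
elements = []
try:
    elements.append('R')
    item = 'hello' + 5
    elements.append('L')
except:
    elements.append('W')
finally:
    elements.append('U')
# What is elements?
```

Step-by-step execution trace:
1. try: `elements.append('R')` → elements = ['R'].
2. `item = 'hello' + 5` raises TypeError; `elements.append('L')` is not reached.
3. bare `except` matches → `elements.append('W')` → elements = ['R', 'W'].
4. finally always runs: `elements.append('U')` → elements = ['R', 'W', 'U'].
Result: ['R', 'W', 'U']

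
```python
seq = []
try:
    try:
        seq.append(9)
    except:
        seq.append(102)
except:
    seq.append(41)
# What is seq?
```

Step-by-step execution trace:
1. Inner try: `seq.append(9)` → seq = [9]. No exception raised.
2. Inner `except` is skipped.
3. Inner try completes normally; outer `except` is skipped.
Result: [9]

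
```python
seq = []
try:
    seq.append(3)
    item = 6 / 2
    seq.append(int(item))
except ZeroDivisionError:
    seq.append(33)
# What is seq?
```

Step-by-step execution trace:
1. try: `seq.append(3)` → seq = [3].
2. `item = 6 / 2` → item = 3.0. No exception raised.
3. `seq.append(int(item))` → seq = [3, 3].
4. `except ZeroDivisionError` is skipped (no exception was raised).
Result: [3, 3]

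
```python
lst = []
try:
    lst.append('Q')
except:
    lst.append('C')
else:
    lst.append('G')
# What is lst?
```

Step-by-step execution trace:
1. try: `lst.append('Q')` → lst = ['Q']. No exception raised.
2. `except` is skipped.
3. `else` runs (try completed without exception): `lst.append('G')` → lst = ['Q', 'G'].
Result: ['Q', 'G']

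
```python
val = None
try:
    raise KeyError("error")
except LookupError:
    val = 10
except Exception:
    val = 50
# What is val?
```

Step-by-step execution trace:
1. `raise KeyError(...)` raises KeyError.
2. `except LookupError` matches (KeyError is a subclass of LookupError) → val = 10.
3. `except Exception` is not reached.
Result: 10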